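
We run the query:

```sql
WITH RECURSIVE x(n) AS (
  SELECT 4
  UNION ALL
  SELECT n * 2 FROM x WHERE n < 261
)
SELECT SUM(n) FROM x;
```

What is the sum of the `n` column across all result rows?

1020

Base: n=4.
Iteration 1: 4 < 261 holds -> n = 4 * 2 = 8.
Iteration 2: 8 < 261 holds -> n = 8 * 2 = 16.
Iteration 3: 16 < 261 holds -> n = 16 * 2 = 32.
Iteration 4: 32 < 261 holds -> n = 32 * 2 = 64.
Iteration 5: 64 < 261 holds -> n = 64 * 2 = 128.
Iteration 6: 128 < 261 holds -> n = 128 * 2 = 256.
Iteration 7: 256 < 261 holds -> n = 256 * 2 = 512.
Iteration 8: 512 < 261 fails; recursion stops.
SUM(n) = 4 + 8 + 16 + 32 + 64 + 128 + 256 + 512 = 1020.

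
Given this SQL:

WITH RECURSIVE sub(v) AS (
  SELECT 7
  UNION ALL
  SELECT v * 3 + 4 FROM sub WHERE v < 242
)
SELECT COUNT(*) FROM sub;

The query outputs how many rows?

5

Base: v=7.
Iteration 1: 7 < 242 holds -> v = 7 * 3 + 4 = 25.
Iteration 2: 25 < 242 holds -> v = 25 * 3 + 4 = 79.
Iteration 3: 79 < 242 holds -> v = 79 * 3 + 4 = 241.
Iteration 4: 241 < 242 holds -> v = 241 * 3 + 4 = 727.
Iteration 5: 727 < 242 fails; recursion stops.
Total rows emitted: 5.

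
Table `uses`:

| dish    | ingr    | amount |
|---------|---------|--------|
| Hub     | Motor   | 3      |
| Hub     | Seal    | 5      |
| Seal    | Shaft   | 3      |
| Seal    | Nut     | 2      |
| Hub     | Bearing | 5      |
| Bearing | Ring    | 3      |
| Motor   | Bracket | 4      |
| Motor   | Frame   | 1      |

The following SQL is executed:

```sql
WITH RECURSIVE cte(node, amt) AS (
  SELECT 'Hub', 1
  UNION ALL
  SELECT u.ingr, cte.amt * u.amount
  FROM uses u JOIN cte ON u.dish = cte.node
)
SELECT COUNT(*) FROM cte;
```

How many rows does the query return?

9

Base: (Hub, amt=1).
Iteration 1: components of {Hub} -> Bearing = 1*5 = 5, Motor = 1*3 = 3, Seal = 1*5 = 5.
Iteration 2: components of {Bearing,Motor,Seal} -> Bracket = 3*4 = 12, Frame = 3*1 = 3, Nut = 5*2 = 10, Ring = 5*3 = 15, Shaft = 5*3 = 15.
Iteration 3: no further components; recursion stops.
Total rows emitted: 9.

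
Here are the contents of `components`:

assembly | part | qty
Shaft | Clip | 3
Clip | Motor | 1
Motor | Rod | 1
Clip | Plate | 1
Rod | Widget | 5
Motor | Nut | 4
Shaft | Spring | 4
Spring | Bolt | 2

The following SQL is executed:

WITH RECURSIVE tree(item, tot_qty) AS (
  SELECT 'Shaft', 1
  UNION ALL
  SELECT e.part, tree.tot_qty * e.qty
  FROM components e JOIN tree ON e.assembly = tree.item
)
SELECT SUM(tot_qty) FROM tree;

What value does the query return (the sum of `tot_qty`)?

Base: (Shaft, tot_qty=1).
Iteration 1: components of {Shaft} -> Clip = 1*3 = 3, Spring = 1*4 = 4.
Iteration 2: components of {Clip,Spring} -> Bolt = 4*2 = 8, Motor = 3*1 = 3, Plate = 3*1 = 3.
Iteration 3: components of {Bolt,Motor,Plate} -> Nut = 3*4 = 12, Rod = 3*1 = 3.
Iteration 4: components of {Nut,Rod} -> Widget = 3*5 = 15.
Iteration 5: no further components; recursion stops.
SUM(tot_qty) = 1 + 3 + 4 + 3 + 3 + 8 + 3 + 12 + 15 = 52.

52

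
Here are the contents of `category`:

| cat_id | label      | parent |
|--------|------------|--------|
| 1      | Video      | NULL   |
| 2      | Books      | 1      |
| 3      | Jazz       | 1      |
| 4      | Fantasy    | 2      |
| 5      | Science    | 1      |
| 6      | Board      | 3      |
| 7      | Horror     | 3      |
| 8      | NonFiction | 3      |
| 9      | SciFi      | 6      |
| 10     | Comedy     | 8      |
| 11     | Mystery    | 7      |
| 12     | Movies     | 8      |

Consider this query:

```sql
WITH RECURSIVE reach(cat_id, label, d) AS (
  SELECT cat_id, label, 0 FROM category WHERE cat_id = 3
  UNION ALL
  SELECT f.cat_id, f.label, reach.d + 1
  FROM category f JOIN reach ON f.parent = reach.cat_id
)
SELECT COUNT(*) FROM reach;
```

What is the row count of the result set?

8

Base: cat_id=3 (Jazz) at d 0.
Iteration 1: rows with parent in {3} -> Board (id 6, d 1), Horror (id 7, d 1), NonFiction (id 8, d 1).
Iteration 2: rows with parent in {6,7,8} -> SciFi (id 9, d 2), Comedy (id 10, d 2), Mystery (id 11, d 2), Movies (id 12, d 2).
Iteration 3: no rows with parent in {9,10,11,12}; recursion stops.
Total rows emitted: 8.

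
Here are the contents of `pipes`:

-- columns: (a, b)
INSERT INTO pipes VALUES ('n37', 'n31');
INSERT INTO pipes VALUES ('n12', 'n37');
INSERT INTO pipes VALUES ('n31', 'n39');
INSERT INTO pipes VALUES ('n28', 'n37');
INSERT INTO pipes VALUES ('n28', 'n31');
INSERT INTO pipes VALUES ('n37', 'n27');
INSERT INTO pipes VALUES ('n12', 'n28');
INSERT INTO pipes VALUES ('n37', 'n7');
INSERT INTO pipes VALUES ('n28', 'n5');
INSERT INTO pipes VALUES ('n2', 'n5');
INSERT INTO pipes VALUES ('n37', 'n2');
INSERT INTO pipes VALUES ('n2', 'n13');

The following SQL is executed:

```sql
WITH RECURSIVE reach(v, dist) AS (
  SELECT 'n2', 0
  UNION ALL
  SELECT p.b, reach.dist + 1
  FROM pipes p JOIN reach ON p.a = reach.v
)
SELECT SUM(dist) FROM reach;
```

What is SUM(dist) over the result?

Base: (n2, dist=0).
Iteration 1: edges from {n2} -> (n13, dist=1), (n5, dist=1).
Iteration 2: no outgoing edges from {n13,n5}; recursion stops.
SUM(dist) = 0 + 1 + 1 = 2.

2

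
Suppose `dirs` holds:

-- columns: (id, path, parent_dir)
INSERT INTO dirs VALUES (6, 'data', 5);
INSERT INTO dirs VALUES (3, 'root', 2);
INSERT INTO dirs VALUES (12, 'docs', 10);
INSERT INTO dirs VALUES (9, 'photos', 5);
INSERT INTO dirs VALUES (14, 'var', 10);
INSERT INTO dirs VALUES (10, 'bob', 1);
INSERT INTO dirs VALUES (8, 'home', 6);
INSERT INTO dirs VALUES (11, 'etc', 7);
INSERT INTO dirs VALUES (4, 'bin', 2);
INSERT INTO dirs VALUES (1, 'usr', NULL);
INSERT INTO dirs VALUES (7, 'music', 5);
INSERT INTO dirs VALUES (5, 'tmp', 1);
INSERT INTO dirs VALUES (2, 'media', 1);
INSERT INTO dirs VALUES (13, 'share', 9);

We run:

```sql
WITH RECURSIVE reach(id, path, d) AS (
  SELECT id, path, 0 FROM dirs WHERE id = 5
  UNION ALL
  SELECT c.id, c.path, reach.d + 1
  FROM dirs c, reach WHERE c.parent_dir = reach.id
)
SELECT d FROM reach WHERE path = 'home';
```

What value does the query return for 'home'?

2

Base: id=5 (tmp) at d 0.
Iteration 1: rows with parent_dir in {5} -> data (id 6, d 1), music (id 7, d 1), photos (id 9, d 1).
Iteration 2: rows with parent_dir in {6,7,9} -> home (id 8, d 2), etc (id 11, d 2), share (id 13, d 2).
Iteration 3: no rows with parent_dir in {8,11,13}; recursion stops.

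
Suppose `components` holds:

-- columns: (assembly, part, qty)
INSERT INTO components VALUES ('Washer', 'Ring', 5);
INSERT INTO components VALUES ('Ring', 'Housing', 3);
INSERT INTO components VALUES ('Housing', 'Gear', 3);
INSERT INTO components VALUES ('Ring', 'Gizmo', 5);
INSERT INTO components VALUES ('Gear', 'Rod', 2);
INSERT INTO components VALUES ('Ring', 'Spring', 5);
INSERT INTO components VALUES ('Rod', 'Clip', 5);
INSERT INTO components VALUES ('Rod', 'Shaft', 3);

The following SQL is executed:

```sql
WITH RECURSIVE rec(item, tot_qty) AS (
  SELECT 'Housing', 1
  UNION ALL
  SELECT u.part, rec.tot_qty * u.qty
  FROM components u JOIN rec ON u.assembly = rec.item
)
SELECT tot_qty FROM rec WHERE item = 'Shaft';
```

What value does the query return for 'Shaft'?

Base: (Housing, tot_qty=1).
Iteration 1: components of {Housing} -> Gear = 1*3 = 3.
Iteration 2: components of {Gear} -> Rod = 3*2 = 6.
Iteration 3: components of {Rod} -> Clip = 6*5 = 30, Shaft = 6*3 = 18.
Iteration 4: no further components; recursion stops.

18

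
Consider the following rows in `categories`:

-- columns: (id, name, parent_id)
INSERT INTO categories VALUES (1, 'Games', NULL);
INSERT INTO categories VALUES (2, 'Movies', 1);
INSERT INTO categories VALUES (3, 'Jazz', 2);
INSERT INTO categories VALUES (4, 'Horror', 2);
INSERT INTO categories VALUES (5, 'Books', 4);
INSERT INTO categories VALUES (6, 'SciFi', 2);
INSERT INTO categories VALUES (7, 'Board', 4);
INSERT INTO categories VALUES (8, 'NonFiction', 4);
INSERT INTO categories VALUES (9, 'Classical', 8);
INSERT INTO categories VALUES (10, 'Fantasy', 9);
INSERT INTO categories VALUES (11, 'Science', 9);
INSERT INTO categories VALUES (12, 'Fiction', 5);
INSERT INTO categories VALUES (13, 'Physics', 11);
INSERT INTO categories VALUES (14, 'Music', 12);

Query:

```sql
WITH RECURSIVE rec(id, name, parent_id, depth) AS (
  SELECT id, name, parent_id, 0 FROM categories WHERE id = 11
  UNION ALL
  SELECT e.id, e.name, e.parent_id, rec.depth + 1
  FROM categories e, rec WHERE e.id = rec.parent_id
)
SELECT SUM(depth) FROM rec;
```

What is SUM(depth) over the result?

15

Base: id=11 (Science), parent_id=9, depth 0.
Iteration 1: join on id=9 -> Classical (id 9, parent_id=8, depth 1).
Iteration 2: join on id=8 -> NonFiction (id 8, parent_id=4, depth 2).
Iteration 3: join on id=4 -> Horror (id 4, parent_id=2, depth 3).
Iteration 4: join on id=2 -> Movies (id 2, parent_id=1, depth 4).
Iteration 5: join on id=1 -> Games (id 1, parent_id=NULL, depth 5).
Iteration 6: parent_id is NULL; no match; recursion stops.
SUM(depth) = 0 + 1 + 2 + 3 + 4 + 5 = 15.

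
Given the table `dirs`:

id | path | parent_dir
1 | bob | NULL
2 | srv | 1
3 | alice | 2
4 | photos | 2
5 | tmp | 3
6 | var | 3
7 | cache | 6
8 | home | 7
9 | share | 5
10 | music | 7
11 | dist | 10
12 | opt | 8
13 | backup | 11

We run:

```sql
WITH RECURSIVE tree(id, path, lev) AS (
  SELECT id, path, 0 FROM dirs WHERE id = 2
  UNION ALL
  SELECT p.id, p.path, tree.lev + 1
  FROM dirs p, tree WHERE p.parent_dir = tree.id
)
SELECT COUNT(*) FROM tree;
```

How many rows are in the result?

Base: id=2 (srv) at lev 0.
Iteration 1: rows with parent_dir in {2} -> alice (id 3, lev 1), photos (id 4, lev 1).
Iteration 2: rows with parent_dir in {3,4} -> tmp (id 5, lev 2), var (id 6, lev 2).
Iteration 3: rows with parent_dir in {5,6} -> cache (id 7, lev 3), share (id 9, lev 3).
Iteration 4: rows with parent_dir in {7,9} -> home (id 8, lev 4), music (id 10, lev 4).
Iteration 5: rows with parent_dir in {8,10} -> dist (id 11, lev 5), opt (id 12, lev 5).
Iteration 6: rows with parent_dir in {11,12} -> backup (id 13, lev 6).
Iteration 7: no rows with parent_dir in {13}; recursion stops.
Total rows emitted: 12.

12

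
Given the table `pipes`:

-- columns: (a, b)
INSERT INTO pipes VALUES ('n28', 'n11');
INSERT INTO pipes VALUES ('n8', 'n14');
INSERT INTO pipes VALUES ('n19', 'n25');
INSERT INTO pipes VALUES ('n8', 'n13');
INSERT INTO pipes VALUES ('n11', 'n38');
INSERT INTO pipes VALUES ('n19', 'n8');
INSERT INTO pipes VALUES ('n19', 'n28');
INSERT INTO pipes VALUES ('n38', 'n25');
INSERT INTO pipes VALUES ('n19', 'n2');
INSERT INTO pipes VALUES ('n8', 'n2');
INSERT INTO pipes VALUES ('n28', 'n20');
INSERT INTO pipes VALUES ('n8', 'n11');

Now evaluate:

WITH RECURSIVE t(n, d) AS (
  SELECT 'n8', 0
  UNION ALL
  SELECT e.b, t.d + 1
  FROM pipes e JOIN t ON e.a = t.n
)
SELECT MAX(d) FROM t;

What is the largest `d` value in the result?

Base: (n8, d=0).
Iteration 1: edges from {n8} -> (n11, d=1), (n13, d=1), (n14, d=1), (n2, d=1).
Iteration 2: edges from {n11,n13,n14,n2} -> (n38, d=2).
Iteration 3: edges from {n38} -> (n25, d=3).
Iteration 4: no outgoing edges from {n25}; recursion stops.
d values: 0, 1, 1, 1, 1, 2, 3; the maximum is 3.

3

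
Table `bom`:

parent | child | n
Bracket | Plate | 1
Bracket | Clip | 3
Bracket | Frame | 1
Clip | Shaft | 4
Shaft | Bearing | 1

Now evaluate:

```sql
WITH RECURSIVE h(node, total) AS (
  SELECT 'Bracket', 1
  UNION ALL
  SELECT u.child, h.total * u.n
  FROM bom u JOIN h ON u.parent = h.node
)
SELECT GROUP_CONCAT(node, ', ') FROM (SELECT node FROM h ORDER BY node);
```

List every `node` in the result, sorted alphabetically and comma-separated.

Base: (Bracket, total=1).
Iteration 1: components of {Bracket} -> Clip = 1*3 = 3, Frame = 1*1 = 1, Plate = 1*1 = 1.
Iteration 2: components of {Clip,Frame,Plate} -> Shaft = 3*4 = 12.
Iteration 3: components of {Shaft} -> Bearing = 12*1 = 12.
Iteration 4: no further components; recursion stops.

Bearing, Bracket, Clip, Frame, Plate, Shaft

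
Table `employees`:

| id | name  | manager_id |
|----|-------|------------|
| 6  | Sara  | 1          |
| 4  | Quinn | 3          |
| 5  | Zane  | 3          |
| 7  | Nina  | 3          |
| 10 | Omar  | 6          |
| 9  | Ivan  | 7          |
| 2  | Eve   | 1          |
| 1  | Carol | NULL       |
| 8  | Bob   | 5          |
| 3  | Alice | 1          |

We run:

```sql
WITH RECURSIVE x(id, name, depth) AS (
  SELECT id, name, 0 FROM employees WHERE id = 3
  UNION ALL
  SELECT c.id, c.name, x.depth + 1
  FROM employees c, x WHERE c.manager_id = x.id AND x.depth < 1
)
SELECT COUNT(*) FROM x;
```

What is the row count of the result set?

Base: id=3 (Alice) at depth 0.
Iteration 1: rows with manager_id in {3} -> Quinn (id 4, depth 1), Zane (id 5, depth 1), Nina (id 7, depth 1).
Iteration 2: depth < 1 fails for all current rows; recursion stops.
Total rows emitted: 4.

4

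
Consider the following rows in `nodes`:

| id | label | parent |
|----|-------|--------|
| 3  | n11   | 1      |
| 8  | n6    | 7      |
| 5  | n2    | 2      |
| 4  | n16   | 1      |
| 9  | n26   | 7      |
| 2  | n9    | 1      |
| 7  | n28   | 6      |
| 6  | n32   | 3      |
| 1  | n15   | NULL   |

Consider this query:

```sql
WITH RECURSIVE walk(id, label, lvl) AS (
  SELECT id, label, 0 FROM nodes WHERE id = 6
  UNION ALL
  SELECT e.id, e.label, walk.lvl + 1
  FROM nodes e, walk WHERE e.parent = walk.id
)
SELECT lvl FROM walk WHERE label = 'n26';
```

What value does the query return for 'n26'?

Base: id=6 (n32) at lvl 0.
Iteration 1: rows with parent in {6} -> n28 (id 7, lvl 1).
Iteration 2: rows with parent in {7} -> n6 (id 8, lvl 2), n26 (id 9, lvl 2).
Iteration 3: no rows with parent in {8,9}; recursion stops.

2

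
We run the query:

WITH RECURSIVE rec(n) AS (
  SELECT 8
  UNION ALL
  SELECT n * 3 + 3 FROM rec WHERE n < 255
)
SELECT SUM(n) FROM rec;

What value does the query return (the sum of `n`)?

Base: n=8.
Iteration 1: 8 < 255 holds -> n = 8 * 3 + 3 = 27.
Iteration 2: 27 < 255 holds -> n = 27 * 3 + 3 = 84.
Iteration 3: 84 < 255 holds -> n = 84 * 3 + 3 = 255.
Iteration 4: 255 < 255 fails; recursion stops.
SUM(n) = 8 + 27 + 84 + 255 = 374.

374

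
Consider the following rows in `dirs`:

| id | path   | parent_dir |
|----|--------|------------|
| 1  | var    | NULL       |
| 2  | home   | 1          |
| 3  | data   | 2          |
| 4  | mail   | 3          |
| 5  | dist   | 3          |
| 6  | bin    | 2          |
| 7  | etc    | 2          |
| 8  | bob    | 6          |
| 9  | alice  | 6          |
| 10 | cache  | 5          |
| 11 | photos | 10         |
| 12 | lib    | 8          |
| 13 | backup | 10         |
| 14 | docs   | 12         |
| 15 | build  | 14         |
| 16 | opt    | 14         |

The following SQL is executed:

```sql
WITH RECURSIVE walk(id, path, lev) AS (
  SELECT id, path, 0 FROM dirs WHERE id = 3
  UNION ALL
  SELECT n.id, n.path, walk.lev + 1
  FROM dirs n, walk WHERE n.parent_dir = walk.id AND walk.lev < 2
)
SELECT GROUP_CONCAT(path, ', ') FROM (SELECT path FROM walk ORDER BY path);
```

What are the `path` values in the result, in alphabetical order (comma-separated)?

cache, data, dist, mail

Base: id=3 (data) at lev 0.
Iteration 1: rows with parent_dir in {3} -> mail (id 4, lev 1), dist (id 5, lev 1).
Iteration 2: rows with parent_dir in {4,5} -> cache (id 10, lev 2).
Iteration 3: lev < 2 fails for all current rows; recursion stops.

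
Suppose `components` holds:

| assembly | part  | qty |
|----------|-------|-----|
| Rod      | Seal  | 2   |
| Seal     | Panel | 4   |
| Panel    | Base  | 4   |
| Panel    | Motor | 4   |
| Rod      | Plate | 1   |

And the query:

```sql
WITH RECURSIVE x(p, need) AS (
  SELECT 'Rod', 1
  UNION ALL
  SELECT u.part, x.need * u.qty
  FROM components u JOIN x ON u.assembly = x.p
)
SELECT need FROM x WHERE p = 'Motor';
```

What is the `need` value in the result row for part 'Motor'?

32

Base: (Rod, need=1).
Iteration 1: components of {Rod} -> Plate = 1*1 = 1, Seal = 1*2 = 2.
Iteration 2: components of {Plate,Seal} -> Panel = 2*4 = 8.
Iteration 3: components of {Panel} -> Base = 8*4 = 32, Motor = 8*4 = 32.
Iteration 4: no further components; recursion stops.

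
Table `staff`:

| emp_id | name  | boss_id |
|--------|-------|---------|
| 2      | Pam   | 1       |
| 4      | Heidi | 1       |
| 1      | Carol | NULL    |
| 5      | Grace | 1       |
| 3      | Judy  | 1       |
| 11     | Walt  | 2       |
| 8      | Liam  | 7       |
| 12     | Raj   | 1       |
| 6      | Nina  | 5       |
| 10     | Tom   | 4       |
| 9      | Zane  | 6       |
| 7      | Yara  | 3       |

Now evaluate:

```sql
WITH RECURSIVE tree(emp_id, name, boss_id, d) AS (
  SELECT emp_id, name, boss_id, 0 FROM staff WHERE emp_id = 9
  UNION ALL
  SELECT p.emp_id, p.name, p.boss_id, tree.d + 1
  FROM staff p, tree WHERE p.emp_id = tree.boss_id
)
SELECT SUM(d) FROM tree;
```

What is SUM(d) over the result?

Base: emp_id=9 (Zane), boss_id=6, d 0.
Iteration 1: join on emp_id=6 -> Nina (id 6, boss_id=5, d 1).
Iteration 2: join on emp_id=5 -> Grace (id 5, boss_id=1, d 2).
Iteration 3: join on emp_id=1 -> Carol (id 1, boss_id=NULL, d 3).
Iteration 4: boss_id is NULL; no match; recursion stops.
SUM(d) = 0 + 1 + 2 + 3 = 6.

6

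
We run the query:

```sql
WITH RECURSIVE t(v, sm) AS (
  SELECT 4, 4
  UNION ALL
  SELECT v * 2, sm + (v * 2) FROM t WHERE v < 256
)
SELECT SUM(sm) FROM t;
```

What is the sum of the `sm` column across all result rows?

Base: v=4, sm=4.
Iteration 1: 4 < 256 holds -> v = 4 * 2 = 8, sm = 4 + 8 = 12.
Iteration 2: 8 < 256 holds -> v = 8 * 2 = 16, sm = 12 + 16 = 28.
Iteration 3: 16 < 256 holds -> v = 16 * 2 = 32, sm = 28 + 32 = 60.
Iteration 4: 32 < 256 holds -> v = 32 * 2 = 64, sm = 60 + 64 = 124.
Iteration 5: 64 < 256 holds -> v = 64 * 2 = 128, sm = 124 + 128 = 252.
Iteration 6: 128 < 256 holds -> v = 128 * 2 = 256, sm = 252 + 256 = 508.
Iteration 7: 256 < 256 fails; recursion stops.
SUM(sm) = 4 + 12 + 28 + 60 + 124 + 252 + 508 = 988.

988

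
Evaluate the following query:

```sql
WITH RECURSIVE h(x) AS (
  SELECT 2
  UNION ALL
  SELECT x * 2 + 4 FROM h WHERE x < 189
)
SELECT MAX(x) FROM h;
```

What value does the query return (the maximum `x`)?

380

Base: x=2.
Iteration 1: 2 < 189 holds -> x = 2 * 2 + 4 = 8.
Iteration 2: 8 < 189 holds -> x = 8 * 2 + 4 = 20.
Iteration 3: 20 < 189 holds -> x = 20 * 2 + 4 = 44.
Iteration 4: 44 < 189 holds -> x = 44 * 2 + 4 = 92.
Iteration 5: 92 < 189 holds -> x = 92 * 2 + 4 = 188.
Iteration 6: 188 < 189 holds -> x = 188 * 2 + 4 = 380.
Iteration 7: 380 < 189 fails; recursion stops.
x values: 2, 8, 20, 44, 92, 188, 380; the maximum is 380.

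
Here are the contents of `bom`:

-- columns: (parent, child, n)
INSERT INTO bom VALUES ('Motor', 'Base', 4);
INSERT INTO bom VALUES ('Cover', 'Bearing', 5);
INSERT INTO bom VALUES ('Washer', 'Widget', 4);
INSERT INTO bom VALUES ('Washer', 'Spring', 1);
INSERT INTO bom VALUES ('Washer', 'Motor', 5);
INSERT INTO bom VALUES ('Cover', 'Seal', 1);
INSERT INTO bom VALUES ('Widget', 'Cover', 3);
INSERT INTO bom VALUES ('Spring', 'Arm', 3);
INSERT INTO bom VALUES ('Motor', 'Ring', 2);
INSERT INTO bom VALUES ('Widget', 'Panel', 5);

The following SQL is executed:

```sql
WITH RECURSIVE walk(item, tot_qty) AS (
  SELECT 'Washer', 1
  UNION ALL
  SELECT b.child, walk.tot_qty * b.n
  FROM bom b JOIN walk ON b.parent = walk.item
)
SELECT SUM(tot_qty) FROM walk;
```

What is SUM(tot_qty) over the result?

148

Base: (Washer, tot_qty=1).
Iteration 1: components of {Washer} -> Motor = 1*5 = 5, Spring = 1*1 = 1, Widget = 1*4 = 4.
Iteration 2: components of {Motor,Spring,Widget} -> Arm = 1*3 = 3, Base = 5*4 = 20, Cover = 4*3 = 12, Panel = 4*5 = 20, Ring = 5*2 = 10.
Iteration 3: components of {Arm,Base,Cover,Panel,Ring} -> Bearing = 12*5 = 60, Seal = 12*1 = 12.
Iteration 4: no further components; recursion stops.
SUM(tot_qty) = 1 + 4 + 5 + 1 + 20 + 12 + 20 + 10 + 3 + 12 + 60 = 148.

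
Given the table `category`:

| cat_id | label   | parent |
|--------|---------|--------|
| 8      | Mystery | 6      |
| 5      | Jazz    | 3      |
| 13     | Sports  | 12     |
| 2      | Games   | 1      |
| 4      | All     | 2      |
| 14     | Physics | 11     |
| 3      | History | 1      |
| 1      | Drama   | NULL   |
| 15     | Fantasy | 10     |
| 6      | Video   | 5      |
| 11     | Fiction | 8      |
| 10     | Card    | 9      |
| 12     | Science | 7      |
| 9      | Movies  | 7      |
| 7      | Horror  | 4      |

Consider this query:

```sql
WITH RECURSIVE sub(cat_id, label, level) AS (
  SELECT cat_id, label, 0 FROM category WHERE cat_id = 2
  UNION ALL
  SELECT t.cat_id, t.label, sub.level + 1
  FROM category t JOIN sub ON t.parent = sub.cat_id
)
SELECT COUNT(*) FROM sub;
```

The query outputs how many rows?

Base: cat_id=2 (Games) at level 0.
Iteration 1: rows with parent in {2} -> All (id 4, level 1).
Iteration 2: rows with parent in {4} -> Horror (id 7, level 2).
Iteration 3: rows with parent in {7} -> Movies (id 9, level 3), Science (id 12, level 3).
Iteration 4: rows with parent in {9,12} -> Card (id 10, level 4), Sports (id 13, level 4).
Iteration 5: rows with parent in {10,13} -> Fantasy (id 15, level 5).
Iteration 6: no rows with parent in {15}; recursion stops.
Total rows emitted: 8.

8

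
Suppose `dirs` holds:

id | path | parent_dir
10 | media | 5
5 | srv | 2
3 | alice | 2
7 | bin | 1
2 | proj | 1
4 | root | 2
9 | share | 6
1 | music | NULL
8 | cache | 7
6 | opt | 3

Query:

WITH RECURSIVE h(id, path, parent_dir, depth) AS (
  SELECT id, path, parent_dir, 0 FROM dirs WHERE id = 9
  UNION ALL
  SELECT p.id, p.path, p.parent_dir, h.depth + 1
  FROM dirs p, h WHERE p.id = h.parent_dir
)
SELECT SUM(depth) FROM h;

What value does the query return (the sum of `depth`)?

10

Base: id=9 (share), parent_dir=6, depth 0.
Iteration 1: join on id=6 -> opt (id 6, parent_dir=3, depth 1).
Iteration 2: join on id=3 -> alice (id 3, parent_dir=2, depth 2).
Iteration 3: join on id=2 -> proj (id 2, parent_dir=1, depth 3).
Iteration 4: join on id=1 -> music (id 1, parent_dir=NULL, depth 4).
Iteration 5: parent_dir is NULL; no match; recursion stops.
SUM(depth) = 0 + 1 + 2 + 3 + 4 = 10.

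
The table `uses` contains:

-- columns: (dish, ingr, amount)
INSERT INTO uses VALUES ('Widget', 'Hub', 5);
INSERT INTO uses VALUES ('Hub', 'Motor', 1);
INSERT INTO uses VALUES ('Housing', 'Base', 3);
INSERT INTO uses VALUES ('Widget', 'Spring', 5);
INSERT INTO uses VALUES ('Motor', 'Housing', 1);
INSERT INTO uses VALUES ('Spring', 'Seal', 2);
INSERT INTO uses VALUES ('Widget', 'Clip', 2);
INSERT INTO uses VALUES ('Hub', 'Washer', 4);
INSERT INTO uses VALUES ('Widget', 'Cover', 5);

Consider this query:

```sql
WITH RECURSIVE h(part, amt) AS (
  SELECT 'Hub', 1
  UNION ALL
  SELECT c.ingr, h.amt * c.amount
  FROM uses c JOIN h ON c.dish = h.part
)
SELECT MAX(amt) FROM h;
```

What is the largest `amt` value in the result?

Base: (Hub, amt=1).
Iteration 1: components of {Hub} -> Motor = 1*1 = 1, Washer = 1*4 = 4.
Iteration 2: components of {Motor,Washer} -> Housing = 1*1 = 1.
Iteration 3: components of {Housing} -> Base = 1*3 = 3.
Iteration 4: no further components; recursion stops.
amt values: 1, 1, 4, 1, 3; the maximum is 4.

4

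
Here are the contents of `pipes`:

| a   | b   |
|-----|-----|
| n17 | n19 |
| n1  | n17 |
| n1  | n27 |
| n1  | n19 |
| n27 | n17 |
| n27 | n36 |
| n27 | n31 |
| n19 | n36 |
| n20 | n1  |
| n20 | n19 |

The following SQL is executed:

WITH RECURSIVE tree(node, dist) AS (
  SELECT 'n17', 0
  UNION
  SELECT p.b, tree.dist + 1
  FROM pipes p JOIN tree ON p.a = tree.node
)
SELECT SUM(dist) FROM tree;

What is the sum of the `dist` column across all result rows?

Base: (n17, dist=0).
Iteration 1: edges from {n17} -> (n19, dist=1).
Iteration 2: edges from {n19} -> (n36, dist=2).
Iteration 3: no outgoing edges from {n36}; recursion stops.
SUM(dist) = 0 + 1 + 2 = 3.

3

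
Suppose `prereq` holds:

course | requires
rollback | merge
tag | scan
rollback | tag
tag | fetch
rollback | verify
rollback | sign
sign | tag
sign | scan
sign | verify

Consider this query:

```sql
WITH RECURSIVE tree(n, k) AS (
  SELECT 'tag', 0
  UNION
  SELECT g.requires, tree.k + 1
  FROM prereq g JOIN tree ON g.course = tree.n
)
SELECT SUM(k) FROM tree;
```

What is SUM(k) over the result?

Base: (tag, k=0).
Iteration 1: edges from {tag} -> (fetch, k=1), (scan, k=1).
Iteration 2: no outgoing edges from {fetch,scan}; recursion stops.
SUM(k) = 0 + 1 + 1 = 2.

2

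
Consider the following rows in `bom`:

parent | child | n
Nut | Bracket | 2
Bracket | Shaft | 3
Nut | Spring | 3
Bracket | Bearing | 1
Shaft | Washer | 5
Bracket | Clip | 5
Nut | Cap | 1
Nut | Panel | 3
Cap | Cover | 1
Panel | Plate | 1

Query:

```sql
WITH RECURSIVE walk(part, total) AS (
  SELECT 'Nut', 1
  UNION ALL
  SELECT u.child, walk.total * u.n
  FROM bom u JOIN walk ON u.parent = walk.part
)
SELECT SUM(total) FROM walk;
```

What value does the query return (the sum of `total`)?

Base: (Nut, total=1).
Iteration 1: components of {Nut} -> Bracket = 1*2 = 2, Cap = 1*1 = 1, Panel = 1*3 = 3, Spring = 1*3 = 3.
Iteration 2: components of {Bracket,Cap,Panel,Spring} -> Bearing = 2*1 = 2, Clip = 2*5 = 10, Cover = 1*1 = 1, Plate = 3*1 = 3, Shaft = 2*3 = 6.
Iteration 3: components of {Bearing,Clip,Cover,Plate,Shaft} -> Washer = 6*5 = 30.
Iteration 4: no further components; recursion stops.
SUM(total) = 1 + 2 + 3 + 1 + 3 + 6 + 2 + 10 + 1 + 3 + 30 = 62.

62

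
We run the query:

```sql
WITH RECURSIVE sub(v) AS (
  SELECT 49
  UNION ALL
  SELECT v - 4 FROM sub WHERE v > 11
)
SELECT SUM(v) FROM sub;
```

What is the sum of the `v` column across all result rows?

319

Base: v=49.
Iteration 1: 49 > 11 holds -> v = 49 - 4 = 45.
Iteration 2: 45 > 11 holds -> v = 45 - 4 = 41.
Iteration 3: 41 > 11 holds -> v = 41 - 4 = 37.
Iteration 4: 37 > 11 holds -> v = 37 - 4 = 33.
Iteration 5: 33 > 11 holds -> v = 33 - 4 = 29.
Iteration 6: 29 > 11 holds -> v = 29 - 4 = 25.
Iteration 7: 25 > 11 holds -> v = 25 - 4 = 21.
Iteration 8: 21 > 11 holds -> v = 21 - 4 = 17.
Iteration 9: 17 > 11 holds -> v = 17 - 4 = 13.
Iteration 10: 13 > 11 holds -> v = 13 - 4 = 9.
Iteration 11: 9 > 11 fails; recursion stops.
SUM(v) = 49 + 45 + 41 + 37 + 33 + 29 + 25 + 21 + 17 + 13 + 9 = 319.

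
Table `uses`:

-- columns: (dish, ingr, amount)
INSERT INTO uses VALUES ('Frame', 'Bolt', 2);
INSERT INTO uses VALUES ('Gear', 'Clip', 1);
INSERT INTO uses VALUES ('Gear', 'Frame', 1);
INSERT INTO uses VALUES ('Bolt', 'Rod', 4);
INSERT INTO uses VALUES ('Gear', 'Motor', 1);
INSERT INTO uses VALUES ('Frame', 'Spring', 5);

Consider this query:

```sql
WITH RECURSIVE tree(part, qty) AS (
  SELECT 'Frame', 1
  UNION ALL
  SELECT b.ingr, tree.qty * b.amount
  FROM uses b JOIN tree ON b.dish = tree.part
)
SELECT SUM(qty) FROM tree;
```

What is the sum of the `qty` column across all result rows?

16

Base: (Frame, qty=1).
Iteration 1: components of {Frame} -> Bolt = 1*2 = 2, Spring = 1*5 = 5.
Iteration 2: components of {Bolt,Spring} -> Rod = 2*4 = 8.
Iteration 3: no further components; recursion stops.
SUM(qty) = 1 + 2 + 5 + 8 = 16.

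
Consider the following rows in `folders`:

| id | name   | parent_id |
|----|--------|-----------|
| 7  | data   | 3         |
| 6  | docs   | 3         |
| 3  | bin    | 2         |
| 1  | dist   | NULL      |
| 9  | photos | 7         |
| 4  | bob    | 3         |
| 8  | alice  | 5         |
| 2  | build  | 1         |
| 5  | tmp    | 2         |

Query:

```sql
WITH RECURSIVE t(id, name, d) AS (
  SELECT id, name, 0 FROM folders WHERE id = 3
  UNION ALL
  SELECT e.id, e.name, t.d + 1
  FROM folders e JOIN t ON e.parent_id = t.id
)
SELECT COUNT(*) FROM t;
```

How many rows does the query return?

Base: id=3 (bin) at d 0.
Iteration 1: rows with parent_id in {3} -> bob (id 4, d 1), docs (id 6, d 1), data (id 7, d 1).
Iteration 2: rows with parent_id in {4,6,7} -> photos (id 9, d 2).
Iteration 3: no rows with parent_id in {9}; recursion stops.
Total rows emitted: 5.

5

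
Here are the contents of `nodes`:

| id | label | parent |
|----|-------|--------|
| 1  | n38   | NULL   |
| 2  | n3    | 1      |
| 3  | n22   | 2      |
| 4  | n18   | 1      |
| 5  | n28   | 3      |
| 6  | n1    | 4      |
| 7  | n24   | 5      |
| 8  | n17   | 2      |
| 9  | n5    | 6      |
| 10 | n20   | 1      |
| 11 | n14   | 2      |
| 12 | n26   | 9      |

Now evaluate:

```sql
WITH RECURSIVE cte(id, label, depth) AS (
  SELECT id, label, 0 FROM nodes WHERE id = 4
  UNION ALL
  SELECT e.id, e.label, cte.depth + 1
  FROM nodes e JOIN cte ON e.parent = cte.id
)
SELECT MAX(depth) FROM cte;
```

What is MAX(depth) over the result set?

Base: id=4 (n18) at depth 0.
Iteration 1: rows with parent in {4} -> n1 (id 6, depth 1).
Iteration 2: rows with parent in {6} -> n5 (id 9, depth 2).
Iteration 3: rows with parent in {9} -> n26 (id 12, depth 3).
Iteration 4: no rows with parent in {12}; recursion stops.
depth values: 0, 1, 2, 3; the maximum is 3.

3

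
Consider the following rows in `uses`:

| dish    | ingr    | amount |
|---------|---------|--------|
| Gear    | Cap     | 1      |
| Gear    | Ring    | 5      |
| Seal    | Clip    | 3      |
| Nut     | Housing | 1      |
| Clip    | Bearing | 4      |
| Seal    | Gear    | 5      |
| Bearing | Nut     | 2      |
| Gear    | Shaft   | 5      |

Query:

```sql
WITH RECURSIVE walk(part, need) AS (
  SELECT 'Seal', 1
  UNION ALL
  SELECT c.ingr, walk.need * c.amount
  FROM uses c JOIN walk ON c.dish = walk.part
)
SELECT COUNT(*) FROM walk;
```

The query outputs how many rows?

Base: (Seal, need=1).
Iteration 1: components of {Seal} -> Clip = 1*3 = 3, Gear = 1*5 = 5.
Iteration 2: components of {Clip,Gear} -> Bearing = 3*4 = 12, Cap = 5*1 = 5, Ring = 5*5 = 25, Shaft = 5*5 = 25.
Iteration 3: components of {Bearing,Cap,Ring,Shaft} -> Nut = 12*2 = 24.
Iteration 4: components of {Nut} -> Housing = 24*1 = 24.
Iteration 5: no further components; recursion stops.
Total rows emitted: 9.

9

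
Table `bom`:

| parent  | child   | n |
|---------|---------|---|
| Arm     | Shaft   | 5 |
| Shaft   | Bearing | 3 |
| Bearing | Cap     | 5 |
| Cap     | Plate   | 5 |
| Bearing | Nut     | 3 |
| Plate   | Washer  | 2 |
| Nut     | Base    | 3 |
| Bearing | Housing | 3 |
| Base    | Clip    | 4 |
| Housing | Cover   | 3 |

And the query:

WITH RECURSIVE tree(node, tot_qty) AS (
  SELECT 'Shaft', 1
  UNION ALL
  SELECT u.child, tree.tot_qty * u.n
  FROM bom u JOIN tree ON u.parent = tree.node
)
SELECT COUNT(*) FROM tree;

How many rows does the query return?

Base: (Shaft, tot_qty=1).
Iteration 1: components of {Shaft} -> Bearing = 1*3 = 3.
Iteration 2: components of {Bearing} -> Cap = 3*5 = 15, Housing = 3*3 = 9, Nut = 3*3 = 9.
Iteration 3: components of {Cap,Housing,Nut} -> Base = 9*3 = 27, Cover = 9*3 = 27, Plate = 15*5 = 75.
Iteration 4: components of {Base,Cover,Plate} -> Clip = 27*4 = 108, Washer = 75*2 = 150.
Iteration 5: no further components; recursion stops.
Total rows emitted: 10.

10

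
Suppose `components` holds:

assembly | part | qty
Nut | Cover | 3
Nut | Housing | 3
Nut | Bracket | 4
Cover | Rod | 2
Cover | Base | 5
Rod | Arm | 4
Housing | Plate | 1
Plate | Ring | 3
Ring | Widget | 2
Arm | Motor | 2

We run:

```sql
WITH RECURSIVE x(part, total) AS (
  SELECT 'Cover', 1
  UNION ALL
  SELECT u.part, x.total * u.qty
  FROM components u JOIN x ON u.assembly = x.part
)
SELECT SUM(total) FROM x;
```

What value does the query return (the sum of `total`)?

32

Base: (Cover, total=1).
Iteration 1: components of {Cover} -> Base = 1*5 = 5, Rod = 1*2 = 2.
Iteration 2: components of {Base,Rod} -> Arm = 2*4 = 8.
Iteration 3: components of {Arm} -> Motor = 8*2 = 16.
Iteration 4: no further components; recursion stops.
SUM(total) = 1 + 2 + 5 + 8 + 16 = 32.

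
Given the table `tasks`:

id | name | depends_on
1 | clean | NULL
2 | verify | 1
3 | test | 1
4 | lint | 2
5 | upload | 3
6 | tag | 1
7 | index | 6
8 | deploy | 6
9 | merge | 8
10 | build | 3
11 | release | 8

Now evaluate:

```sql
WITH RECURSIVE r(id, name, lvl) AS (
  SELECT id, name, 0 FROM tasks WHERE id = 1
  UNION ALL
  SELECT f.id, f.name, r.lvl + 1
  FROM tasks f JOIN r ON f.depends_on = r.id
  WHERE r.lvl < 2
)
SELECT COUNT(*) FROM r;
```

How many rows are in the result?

9

Base: id=1 (clean) at lvl 0.
Iteration 1: rows with depends_on in {1} -> verify (id 2, lvl 1), test (id 3, lvl 1), tag (id 6, lvl 1).
Iteration 2: rows with depends_on in {2,3,6} -> lint (id 4, lvl 2), upload (id 5, lvl 2), index (id 7, lvl 2), deploy (id 8, lvl 2), build (id 10, lvl 2).
Iteration 3: lvl < 2 fails for all current rows; recursion stops.
Total rows emitted: 9.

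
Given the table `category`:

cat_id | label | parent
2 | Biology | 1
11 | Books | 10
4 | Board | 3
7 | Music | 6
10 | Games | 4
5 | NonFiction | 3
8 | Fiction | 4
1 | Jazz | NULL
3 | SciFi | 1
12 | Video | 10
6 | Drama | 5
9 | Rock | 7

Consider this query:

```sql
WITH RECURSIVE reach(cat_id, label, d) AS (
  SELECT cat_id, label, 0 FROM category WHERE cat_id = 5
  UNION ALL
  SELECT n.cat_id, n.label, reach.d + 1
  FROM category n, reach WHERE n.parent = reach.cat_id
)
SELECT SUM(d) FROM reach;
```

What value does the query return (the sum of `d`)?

6

Base: cat_id=5 (NonFiction) at d 0.
Iteration 1: rows with parent in {5} -> Drama (id 6, d 1).
Iteration 2: rows with parent in {6} -> Music (id 7, d 2).
Iteration 3: rows with parent in {7} -> Rock (id 9, d 3).
Iteration 4: no rows with parent in {9}; recursion stops.
SUM(d) = 0 + 1 + 2 + 3 = 6.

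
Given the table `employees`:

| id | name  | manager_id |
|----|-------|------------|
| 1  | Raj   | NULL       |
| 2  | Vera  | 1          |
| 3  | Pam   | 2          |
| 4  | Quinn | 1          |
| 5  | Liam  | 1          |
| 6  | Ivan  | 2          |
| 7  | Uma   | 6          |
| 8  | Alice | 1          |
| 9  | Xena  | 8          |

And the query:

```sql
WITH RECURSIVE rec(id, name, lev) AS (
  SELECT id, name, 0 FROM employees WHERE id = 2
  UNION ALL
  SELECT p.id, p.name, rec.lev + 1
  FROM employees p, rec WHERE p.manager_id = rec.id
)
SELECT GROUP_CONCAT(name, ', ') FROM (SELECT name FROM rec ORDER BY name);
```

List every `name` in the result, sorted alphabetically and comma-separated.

Base: id=2 (Vera) at lev 0.
Iteration 1: rows with manager_id in {2} -> Pam (id 3, lev 1), Ivan (id 6, lev 1).
Iteration 2: rows with manager_id in {3,6} -> Uma (id 7, lev 2).
Iteration 3: no rows with manager_id in {7}; recursion stops.

Ivan, Pam, Uma, Vera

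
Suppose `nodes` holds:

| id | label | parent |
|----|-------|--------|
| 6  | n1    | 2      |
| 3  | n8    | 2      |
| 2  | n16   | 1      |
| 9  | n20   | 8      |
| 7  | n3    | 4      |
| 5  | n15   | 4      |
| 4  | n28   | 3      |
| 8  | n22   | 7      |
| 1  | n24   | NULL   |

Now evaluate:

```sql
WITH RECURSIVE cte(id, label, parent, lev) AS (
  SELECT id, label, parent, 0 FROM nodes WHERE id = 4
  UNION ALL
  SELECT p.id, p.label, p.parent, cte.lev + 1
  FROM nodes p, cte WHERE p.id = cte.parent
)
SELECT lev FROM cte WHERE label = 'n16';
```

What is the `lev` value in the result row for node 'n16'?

2

Base: id=4 (n28), parent=3, lev 0.
Iteration 1: join on id=3 -> n8 (id 3, parent=2, lev 1).
Iteration 2: join on id=2 -> n16 (id 2, parent=1, lev 2).
Iteration 3: join on id=1 -> n24 (id 1, parent=NULL, lev 3).
Iteration 4: parent is NULL; no match; recursion stops.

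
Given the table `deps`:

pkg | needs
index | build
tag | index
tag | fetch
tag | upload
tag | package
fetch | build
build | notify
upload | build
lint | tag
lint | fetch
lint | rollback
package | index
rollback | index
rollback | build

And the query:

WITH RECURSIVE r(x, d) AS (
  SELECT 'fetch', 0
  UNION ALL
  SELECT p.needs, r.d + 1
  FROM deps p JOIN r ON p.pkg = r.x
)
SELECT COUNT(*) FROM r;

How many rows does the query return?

Base: (fetch, d=0).
Iteration 1: edges from {fetch} -> (build, d=1).
Iteration 2: edges from {build} -> (notify, d=2).
Iteration 3: no outgoing edges from {notify}; recursion stops.
Total rows emitted: 3.

3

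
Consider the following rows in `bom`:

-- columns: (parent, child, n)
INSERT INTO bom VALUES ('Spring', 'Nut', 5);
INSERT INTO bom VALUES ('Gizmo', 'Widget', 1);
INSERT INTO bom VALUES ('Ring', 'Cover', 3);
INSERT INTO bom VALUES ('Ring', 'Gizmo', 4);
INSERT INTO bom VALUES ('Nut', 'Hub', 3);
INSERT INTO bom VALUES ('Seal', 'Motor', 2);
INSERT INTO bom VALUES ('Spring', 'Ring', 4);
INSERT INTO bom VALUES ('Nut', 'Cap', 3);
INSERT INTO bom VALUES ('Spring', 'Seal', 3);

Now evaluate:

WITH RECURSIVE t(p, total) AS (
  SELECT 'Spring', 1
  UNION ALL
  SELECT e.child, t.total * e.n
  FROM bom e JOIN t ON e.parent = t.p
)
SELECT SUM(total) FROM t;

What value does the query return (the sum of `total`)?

Base: (Spring, total=1).
Iteration 1: components of {Spring} -> Nut = 1*5 = 5, Ring = 1*4 = 4, Seal = 1*3 = 3.
Iteration 2: components of {Nut,Ring,Seal} -> Cap = 5*3 = 15, Cover = 4*3 = 12, Gizmo = 4*4 = 16, Hub = 5*3 = 15, Motor = 3*2 = 6.
Iteration 3: components of {Cap,Cover,Gizmo,Hub,Motor} -> Widget = 16*1 = 16.
Iteration 4: no further components; recursion stops.
SUM(total) = 1 + 4 + 5 + 3 + 16 + 12 + 15 + 15 + 6 + 16 = 93.

93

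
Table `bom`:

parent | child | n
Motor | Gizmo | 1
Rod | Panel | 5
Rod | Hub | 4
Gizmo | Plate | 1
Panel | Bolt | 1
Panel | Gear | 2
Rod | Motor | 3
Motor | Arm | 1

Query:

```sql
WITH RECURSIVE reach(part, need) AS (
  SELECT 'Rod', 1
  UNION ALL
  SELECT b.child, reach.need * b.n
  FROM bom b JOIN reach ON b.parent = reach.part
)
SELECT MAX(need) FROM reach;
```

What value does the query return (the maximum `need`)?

10

Base: (Rod, need=1).
Iteration 1: components of {Rod} -> Hub = 1*4 = 4, Motor = 1*3 = 3, Panel = 1*5 = 5.
Iteration 2: components of {Hub,Motor,Panel} -> Arm = 3*1 = 3, Bolt = 5*1 = 5, Gear = 5*2 = 10, Gizmo = 3*1 = 3.
Iteration 3: components of {Arm,Bolt,Gear,Gizmo} -> Plate = 3*1 = 3.
Iteration 4: no further components; recursion stops.
need values: 1, 3, 4, 5, 3, 3, 5, 10, 3; the maximum is 10.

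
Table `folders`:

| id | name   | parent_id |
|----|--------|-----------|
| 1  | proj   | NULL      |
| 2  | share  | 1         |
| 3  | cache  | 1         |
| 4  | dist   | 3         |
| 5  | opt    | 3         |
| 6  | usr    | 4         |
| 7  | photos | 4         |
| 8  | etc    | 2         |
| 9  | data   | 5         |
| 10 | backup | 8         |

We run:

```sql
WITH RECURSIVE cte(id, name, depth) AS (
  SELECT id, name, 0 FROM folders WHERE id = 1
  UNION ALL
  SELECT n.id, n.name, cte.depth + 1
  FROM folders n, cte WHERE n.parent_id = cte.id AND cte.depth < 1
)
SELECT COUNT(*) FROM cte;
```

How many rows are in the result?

Base: id=1 (proj) at depth 0.
Iteration 1: rows with parent_id in {1} -> share (id 2, depth 1), cache (id 3, depth 1).
Iteration 2: depth < 1 fails for all current rows; recursion stops.
Total rows emitted: 3.

3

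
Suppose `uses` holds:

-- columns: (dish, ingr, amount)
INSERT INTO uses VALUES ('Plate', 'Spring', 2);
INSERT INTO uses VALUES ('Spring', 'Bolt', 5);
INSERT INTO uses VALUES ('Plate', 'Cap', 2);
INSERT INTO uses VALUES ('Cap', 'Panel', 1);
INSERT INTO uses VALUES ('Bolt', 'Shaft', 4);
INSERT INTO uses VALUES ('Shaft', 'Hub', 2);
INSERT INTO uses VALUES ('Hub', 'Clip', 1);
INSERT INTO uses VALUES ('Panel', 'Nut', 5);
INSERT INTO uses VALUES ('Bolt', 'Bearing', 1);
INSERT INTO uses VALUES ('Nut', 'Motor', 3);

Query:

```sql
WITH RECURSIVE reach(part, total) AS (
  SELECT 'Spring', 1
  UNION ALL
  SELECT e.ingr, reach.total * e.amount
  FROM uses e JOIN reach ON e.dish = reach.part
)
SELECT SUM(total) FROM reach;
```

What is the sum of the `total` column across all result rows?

111

Base: (Spring, total=1).
Iteration 1: components of {Spring} -> Bolt = 1*5 = 5.
Iteration 2: components of {Bolt} -> Bearing = 5*1 = 5, Shaft = 5*4 = 20.
Iteration 3: components of {Bearing,Shaft} -> Hub = 20*2 = 40.
Iteration 4: components of {Hub} -> Clip = 40*1 = 40.
Iteration 5: no further components; recursion stops.
SUM(total) = 1 + 5 + 20 + 5 + 40 + 40 = 111.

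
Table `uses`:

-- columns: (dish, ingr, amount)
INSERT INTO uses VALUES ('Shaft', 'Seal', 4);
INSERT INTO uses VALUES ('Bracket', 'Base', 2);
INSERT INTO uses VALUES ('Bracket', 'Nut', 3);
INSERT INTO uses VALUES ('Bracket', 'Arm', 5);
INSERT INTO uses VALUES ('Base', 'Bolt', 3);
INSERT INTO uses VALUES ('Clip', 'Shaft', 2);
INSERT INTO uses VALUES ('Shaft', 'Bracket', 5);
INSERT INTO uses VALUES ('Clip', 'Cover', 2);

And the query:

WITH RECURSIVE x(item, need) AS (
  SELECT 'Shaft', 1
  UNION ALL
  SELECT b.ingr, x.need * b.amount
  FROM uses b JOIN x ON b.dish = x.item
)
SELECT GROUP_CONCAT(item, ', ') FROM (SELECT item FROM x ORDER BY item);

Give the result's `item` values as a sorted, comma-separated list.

Arm, Base, Bolt, Bracket, Nut, Seal, Shaft

Base: (Shaft, need=1).
Iteration 1: components of {Shaft} -> Bracket = 1*5 = 5, Seal = 1*4 = 4.
Iteration 2: components of {Bracket,Seal} -> Arm = 5*5 = 25, Base = 5*2 = 10, Nut = 5*3 = 15.
Iteration 3: components of {Arm,Base,Nut} -> Bolt = 10*3 = 30.
Iteration 4: no further components; recursion stops.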